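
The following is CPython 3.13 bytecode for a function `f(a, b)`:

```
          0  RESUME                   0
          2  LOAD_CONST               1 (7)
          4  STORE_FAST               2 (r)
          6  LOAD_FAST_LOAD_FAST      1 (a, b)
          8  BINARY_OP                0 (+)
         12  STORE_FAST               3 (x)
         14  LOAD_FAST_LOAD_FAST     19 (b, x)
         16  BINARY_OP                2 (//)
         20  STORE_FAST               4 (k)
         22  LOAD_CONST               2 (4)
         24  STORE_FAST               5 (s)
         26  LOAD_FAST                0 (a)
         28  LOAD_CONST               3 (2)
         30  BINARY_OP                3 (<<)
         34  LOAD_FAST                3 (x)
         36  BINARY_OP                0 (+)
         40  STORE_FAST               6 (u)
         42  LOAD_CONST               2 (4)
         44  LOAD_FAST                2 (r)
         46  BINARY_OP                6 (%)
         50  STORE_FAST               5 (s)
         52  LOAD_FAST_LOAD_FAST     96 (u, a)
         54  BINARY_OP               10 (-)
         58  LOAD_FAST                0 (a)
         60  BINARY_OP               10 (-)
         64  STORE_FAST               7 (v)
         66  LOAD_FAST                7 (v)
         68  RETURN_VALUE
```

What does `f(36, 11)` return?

LOAD_CONST → push 7. Stack: [7]
STORE_FAST r → r=7. Stack: []
LOAD_FAST_LOAD_FAST a,b → push 36,11. Stack: [36, 11]
BINARY_OP + → 36 + 11 = 47. Stack: [47]
STORE_FAST x → x=47. Stack: []
LOAD_FAST_LOAD_FAST b,x → push 11,47. Stack: [11, 47]
BINARY_OP // → 11 // 47 = 0. Stack: [0]
STORE_FAST k → k=0. Stack: []
LOAD_CONST → push 4. Stack: [4]
STORE_FAST s → s=4. Stack: []
LOAD_FAST a → push 36. Stack: [36]
LOAD_CONST → push 2. Stack: [36, 2]
BINARY_OP << → 36 << 2 = 144. Stack: [144]
LOAD_FAST x → push 47. Stack: [144, 47]
BINARY_OP + → 144 + 47 = 191. Stack: [191]
STORE_FAST u → u=191. Stack: []
LOAD_CONST → push 4. Stack: [4]
LOAD_FAST r → push 7. Stack: [4, 7]
BINARY_OP % → 4 % 7 = 4. Stack: [4]
STORE_FAST s → s=4. Stack: []
LOAD_FAST_LOAD_FAST u,a → push 191,36. Stack: [191, 36]
BINARY_OP - → 191 - 36 = 155. Stack: [155]
LOAD_FAST a → push 36. Stack: [155, 36]
BINARY_OP - → 155 - 36 = 119. Stack: [119]
STORE_FAST v → v=119. Stack: []
LOAD_FAST v → push 119. Stack: [119]
RETURN_VALUE → return 119.

119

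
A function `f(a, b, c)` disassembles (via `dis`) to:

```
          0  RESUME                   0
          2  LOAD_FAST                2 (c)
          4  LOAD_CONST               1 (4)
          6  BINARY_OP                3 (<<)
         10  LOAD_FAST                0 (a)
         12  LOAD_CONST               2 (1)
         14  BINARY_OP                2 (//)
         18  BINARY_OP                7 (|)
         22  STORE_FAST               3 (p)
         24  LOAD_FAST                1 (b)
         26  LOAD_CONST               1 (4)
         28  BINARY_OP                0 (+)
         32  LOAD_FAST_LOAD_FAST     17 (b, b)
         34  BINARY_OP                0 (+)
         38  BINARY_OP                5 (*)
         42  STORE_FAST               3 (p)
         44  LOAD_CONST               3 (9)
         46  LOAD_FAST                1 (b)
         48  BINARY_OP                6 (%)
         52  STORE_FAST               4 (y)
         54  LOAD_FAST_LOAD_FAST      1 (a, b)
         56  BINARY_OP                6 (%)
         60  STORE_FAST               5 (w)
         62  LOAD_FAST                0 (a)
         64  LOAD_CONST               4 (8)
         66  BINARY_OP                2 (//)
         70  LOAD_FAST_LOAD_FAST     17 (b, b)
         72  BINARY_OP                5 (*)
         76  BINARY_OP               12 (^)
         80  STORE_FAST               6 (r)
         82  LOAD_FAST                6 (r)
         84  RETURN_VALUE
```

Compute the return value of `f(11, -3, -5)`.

LOAD_FAST c → push -5. Stack: [-5]
LOAD_CONST → push 4. Stack: [-5, 4]
BINARY_OP << → -5 << 4 = -80. Stack: [-80]
LOAD_FAST a → push 11. Stack: [-80, 11]
LOAD_CONST → push 1. Stack: [-80, 11, 1]
BINARY_OP // → 11 // 1 = 11. Stack: [-80, 11]
BINARY_OP | → -80 | 11 = -69. Stack: [-69]
STORE_FAST p → p=-69. Stack: []
LOAD_FAST b → push -3. Stack: [-3]
LOAD_CONST → push 4. Stack: [-3, 4]
BINARY_OP + → -3 + 4 = 1. Stack: [1]
LOAD_FAST_LOAD_FAST b,b → push -3,-3. Stack: [1, -3, -3]
BINARY_OP + → -3 + -3 = -6. Stack: [1, -6]
BINARY_OP * → 1 * -6 = -6. Stack: [-6]
STORE_FAST p → p=-6. Stack: []
LOAD_CONST → push 9. Stack: [9]
LOAD_FAST b → push -3. Stack: [9, -3]
BINARY_OP % → 9 % -3 = 0. Stack: [0]
STORE_FAST y → y=0. Stack: []
LOAD_FAST_LOAD_FAST a,b → push 11,-3. Stack: [11, -3]
BINARY_OP % → 11 % -3 = -1. Stack: [-1]
STORE_FAST w → w=-1. Stack: []
LOAD_FAST a → push 11. Stack: [11]
LOAD_CONST → push 8. Stack: [11, 8]
BINARY_OP // → 11 // 8 = 1. Stack: [1]
LOAD_FAST_LOAD_FAST b,b → push -3,-3. Stack: [1, -3, -3]
BINARY_OP * → -3 * -3 = 9. Stack: [1, 9]
BINARY_OP ^ → 1 ^ 9 = 8. Stack: [8]
STORE_FAST r → r=8. Stack: []
LOAD_FAST r → push 8. Stack: [8]
RETURN_VALUE → return 8.

8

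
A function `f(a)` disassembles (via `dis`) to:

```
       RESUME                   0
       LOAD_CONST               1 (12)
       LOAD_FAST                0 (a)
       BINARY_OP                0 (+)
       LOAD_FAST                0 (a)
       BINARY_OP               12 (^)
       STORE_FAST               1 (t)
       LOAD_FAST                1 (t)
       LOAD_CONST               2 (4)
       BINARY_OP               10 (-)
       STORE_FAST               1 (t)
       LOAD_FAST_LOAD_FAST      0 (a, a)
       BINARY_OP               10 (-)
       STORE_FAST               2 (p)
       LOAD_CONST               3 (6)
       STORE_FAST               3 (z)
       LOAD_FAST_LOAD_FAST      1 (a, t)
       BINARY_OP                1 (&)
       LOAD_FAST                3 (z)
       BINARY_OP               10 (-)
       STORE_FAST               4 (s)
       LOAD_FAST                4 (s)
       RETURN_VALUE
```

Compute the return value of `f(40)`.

2

LOAD_CONST → push 12. Stack: [12]
LOAD_FAST a → push 40. Stack: [12, 40]
BINARY_OP + → 12 + 40 = 52. Stack: [52]
LOAD_FAST a → push 40. Stack: [52, 40]
BINARY_OP ^ → 52 ^ 40 = 28. Stack: [28]
STORE_FAST t → t=28. Stack: []
LOAD_FAST t → push 28. Stack: [28]
LOAD_CONST → push 4. Stack: [28, 4]
BINARY_OP - → 28 - 4 = 24. Stack: [24]
STORE_FAST t → t=24. Stack: []
LOAD_FAST_LOAD_FAST a,a → push 40,40. Stack: [40, 40]
BINARY_OP - → 40 - 40 = 0. Stack: [0]
STORE_FAST p → p=0. Stack: []
LOAD_CONST → push 6. Stack: [6]
STORE_FAST z → z=6. Stack: []
LOAD_FAST_LOAD_FAST a,t → push 40,24. Stack: [40, 24]
BINARY_OP & → 40 & 24 = 8. Stack: [8]
LOAD_FAST z → push 6. Stack: [8, 6]
BINARY_OP - → 8 - 6 = 2. Stack: [2]
STORE_FAST s → s=2. Stack: []
LOAD_FAST s → push 2. Stack: [2]
RETURN_VALUE → return 2.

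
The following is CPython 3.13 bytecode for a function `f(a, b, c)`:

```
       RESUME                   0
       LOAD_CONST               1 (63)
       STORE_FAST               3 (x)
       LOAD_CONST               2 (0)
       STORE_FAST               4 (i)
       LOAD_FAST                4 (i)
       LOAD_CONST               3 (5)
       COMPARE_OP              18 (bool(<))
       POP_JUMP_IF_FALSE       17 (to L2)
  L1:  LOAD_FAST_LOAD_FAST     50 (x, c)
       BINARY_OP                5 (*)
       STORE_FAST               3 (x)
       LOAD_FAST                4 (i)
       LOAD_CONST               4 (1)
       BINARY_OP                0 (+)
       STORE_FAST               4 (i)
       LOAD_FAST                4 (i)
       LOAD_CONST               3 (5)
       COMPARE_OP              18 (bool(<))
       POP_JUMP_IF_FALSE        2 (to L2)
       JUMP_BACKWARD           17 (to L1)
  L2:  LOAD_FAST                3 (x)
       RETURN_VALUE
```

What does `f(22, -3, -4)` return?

LOAD_CONST → push 63
STORE_FAST x → x=63
LOAD_CONST → push 0
STORE_FAST i → i=0
LOAD_FAST i → push 0
LOAD_CONST → push 5
COMPARE_OP bool(<) → 0 vs 5 = True
POP_JUMP_IF_FALSE → pop True; no jump
LOAD_FAST_LOAD_FAST x,c → push 63,-4
BINARY_OP * → 63 * -4 = -252
STORE_FAST x → x=-252
LOAD_FAST i → push 0
LOAD_CONST → push 1
BINARY_OP + → 0 + 1 = 1
STORE_FAST i → i=1
LOAD_FAST i → push 1
LOAD_CONST → push 5
COMPARE_OP bool(<) → 1 vs 5 = True
POP_JUMP_IF_FALSE → pop True; no jump
LOAD_FAST_LOAD_FAST x,c → push -252,-4
BINARY_OP * → -252 * -4 = 1008
STORE_FAST x → x=1008
LOAD_FAST i → push 1
LOAD_CONST → push 1
BINARY_OP + → 1 + 1 = 2
STORE_FAST i → i=2
LOAD_FAST i → push 2
LOAD_CONST → push 5
COMPARE_OP bool(<) → 2 vs 5 = True
POP_JUMP_IF_FALSE → pop True; no jump
LOAD_FAST_LOAD_FAST x,c → push 1008,-4
BINARY_OP * → 1008 * -4 = -4032
STORE_FAST x → x=-4032
LOAD_FAST i → push 2
LOAD_CONST → push 1
BINARY_OP + → 2 + 1 = 3
STORE_FAST i → i=3
LOAD_FAST i → push 3
LOAD_CONST → push 5
COMPARE_OP bool(<) → 3 vs 5 = True
POP_JUMP_IF_FALSE → pop True; no jump
LOAD_FAST_LOAD_FAST x,c → push -4032,-4
BINARY_OP * → -4032 * -4 = 16128
STORE_FAST x → x=16128
LOAD_FAST i → push 3
LOAD_CONST → push 1
BINARY_OP + → 3 + 1 = 4
STORE_FAST i → i=4
LOAD_FAST i → push 4
LOAD_CONST → push 5
COMPARE_OP bool(<) → 4 vs 5 = True
POP_JUMP_IF_FALSE → pop True; no jump
LOAD_FAST_LOAD_FAST x,c → push 16128,-4
BINARY_OP * → 16128 * -4 = -64512
STORE_FAST x → x=-64512
LOAD_FAST i → push 4
LOAD_CONST → push 1
BINARY_OP + → 4 + 1 = 5
STORE_FAST i → i=5
LOAD_FAST i → push 5
LOAD_CONST → push 5
COMPARE_OP bool(<) → 5 vs 5 = False
POP_JUMP_IF_FALSE → pop False; jump
LOAD_FAST x → push -64512
RETURN_VALUE → return -64512.

-64512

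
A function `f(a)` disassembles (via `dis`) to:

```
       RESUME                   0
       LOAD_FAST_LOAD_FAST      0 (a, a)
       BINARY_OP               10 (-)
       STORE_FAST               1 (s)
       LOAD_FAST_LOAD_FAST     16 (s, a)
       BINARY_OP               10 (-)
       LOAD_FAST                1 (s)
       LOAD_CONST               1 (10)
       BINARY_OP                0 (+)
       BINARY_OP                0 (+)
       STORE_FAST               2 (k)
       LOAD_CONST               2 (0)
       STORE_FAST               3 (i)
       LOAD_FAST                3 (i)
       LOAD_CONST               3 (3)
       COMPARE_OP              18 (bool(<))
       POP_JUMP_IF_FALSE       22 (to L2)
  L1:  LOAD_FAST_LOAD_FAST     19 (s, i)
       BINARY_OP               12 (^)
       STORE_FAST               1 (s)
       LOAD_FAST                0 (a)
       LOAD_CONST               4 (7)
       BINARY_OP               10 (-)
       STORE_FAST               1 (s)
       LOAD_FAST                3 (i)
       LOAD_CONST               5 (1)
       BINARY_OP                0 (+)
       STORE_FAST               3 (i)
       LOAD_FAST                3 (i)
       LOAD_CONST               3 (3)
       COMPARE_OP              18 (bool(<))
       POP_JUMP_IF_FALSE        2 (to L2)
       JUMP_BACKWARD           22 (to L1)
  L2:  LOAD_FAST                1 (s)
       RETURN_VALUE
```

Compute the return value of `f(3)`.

-4

LOAD_FAST_LOAD_FAST a,a → push 3,3. Stack: [3, 3]
BINARY_OP - → 3 - 3 = 0. Stack: [0]
STORE_FAST s → s=0. Stack: []
LOAD_FAST_LOAD_FAST s,a → push 0,3. Stack: [0, 3]
BINARY_OP - → 0 - 3 = -3. Stack: [-3]
LOAD_FAST s → push 0. Stack: [-3, 0]
LOAD_CONST → push 10. Stack: [-3, 0, 10]
BINARY_OP + → 0 + 10 = 10. Stack: [-3, 10]
BINARY_OP + → -3 + 10 = 7. Stack: [7]
STORE_FAST k → k=7. Stack: []
LOAD_CONST → push 0. Stack: [0]
STORE_FAST i → i=0. Stack: []
LOAD_FAST i → push 0. Stack: [0]
LOAD_CONST → push 3. Stack: [0, 3]
COMPARE_OP bool(<) → 0 vs 3 = True. Stack: [True]
POP_JUMP_IF_FALSE → pop True; no jump. Stack: []
LOAD_FAST_LOAD_FAST s,i → push 0,0. Stack: [0, 0]
BINARY_OP ^ → 0 ^ 0 = 0. Stack: [0]
STORE_FAST s → s=0. Stack: []
LOAD_FAST a → push 3. Stack: [3]
LOAD_CONST → push 7. Stack: [3, 7]
BINARY_OP - → 3 - 7 = -4. Stack: [-4]
STORE_FAST s → s=-4. Stack: []
LOAD_FAST i → push 0. Stack: [0]
LOAD_CONST → push 1. Stack: [0, 1]
BINARY_OP + → 0 + 1 = 1. Stack: [1]
STORE_FAST i → i=1. Stack: []
LOAD_FAST i → push 1. Stack: [1]
LOAD_CONST → push 3. Stack: [1, 3]
COMPARE_OP bool(<) → 1 vs 3 = True. Stack: [True]
POP_JUMP_IF_FALSE → pop True; no jump. Stack: []
LOAD_FAST_LOAD_FAST s,i → push -4,1. Stack: [-4, 1]
BINARY_OP ^ → -4 ^ 1 = -3. Stack: [-3]
STORE_FAST s → s=-3. Stack: []
LOAD_FAST a → push 3. Stack: [3]
LOAD_CONST → push 7. Stack: [3, 7]
BINARY_OP - → 3 - 7 = -4. Stack: [-4]
STORE_FAST s → s=-4. Stack: []
LOAD_FAST i → push 1. Stack: [1]
LOAD_CONST → push 1. Stack: [1, 1]
BINARY_OP + → 1 + 1 = 2. Stack: [2]
STORE_FAST i → i=2. Stack: []
LOAD_FAST i → push 2. Stack: [2]
LOAD_CONST → push 3. Stack: [2, 3]
COMPARE_OP bool(<) → 2 vs 3 = True. Stack: [True]
POP_JUMP_IF_FALSE → pop True; no jump. Stack: []
LOAD_FAST_LOAD_FAST s,i → push -4,2. Stack: [-4, 2]
BINARY_OP ^ → -4 ^ 2 = -2. Stack: [-2]
STORE_FAST s → s=-2. Stack: []
LOAD_FAST a → push 3. Stack: [3]
LOAD_CONST → push 7. Stack: [3, 7]
BINARY_OP - → 3 - 7 = -4. Stack: [-4]
STORE_FAST s → s=-4. Stack: []
LOAD_FAST i → push 2. Stack: [2]
LOAD_CONST → push 1. Stack: [2, 1]
BINARY_OP + → 2 + 1 = 3. Stack: [3]
STORE_FAST i → i=3. Stack: []
LOAD_FAST i → push 3. Stack: [3]
LOAD_CONST → push 3. Stack: [3, 3]
COMPARE_OP bool(<) → 3 vs 3 = False. Stack: [False]
POP_JUMP_IF_FALSE → pop False; jump. Stack: []
LOAD_FAST s → push -4. Stack: [-4]
RETURN_VALUE → return -4.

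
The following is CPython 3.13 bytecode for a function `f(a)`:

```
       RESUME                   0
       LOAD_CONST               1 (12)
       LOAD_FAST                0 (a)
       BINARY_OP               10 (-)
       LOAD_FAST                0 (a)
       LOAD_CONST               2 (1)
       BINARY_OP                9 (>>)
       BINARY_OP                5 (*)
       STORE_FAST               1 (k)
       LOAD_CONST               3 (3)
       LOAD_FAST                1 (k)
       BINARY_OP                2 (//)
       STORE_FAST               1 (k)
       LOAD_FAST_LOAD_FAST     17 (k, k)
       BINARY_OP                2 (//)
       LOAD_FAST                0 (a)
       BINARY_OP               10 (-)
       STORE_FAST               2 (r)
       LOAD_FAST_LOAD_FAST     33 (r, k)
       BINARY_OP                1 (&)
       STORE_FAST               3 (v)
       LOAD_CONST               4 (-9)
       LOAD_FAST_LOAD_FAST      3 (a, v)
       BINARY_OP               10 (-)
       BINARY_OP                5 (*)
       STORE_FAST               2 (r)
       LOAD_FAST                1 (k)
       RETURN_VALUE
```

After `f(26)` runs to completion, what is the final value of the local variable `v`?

-25

LOAD_CONST → push 12. Stack: [12]
LOAD_FAST a → push 26. Stack: [12, 26]
BINARY_OP - → 12 - 26 = -14. Stack: [-14]
LOAD_FAST a → push 26. Stack: [-14, 26]
LOAD_CONST → push 1. Stack: [-14, 26, 1]
BINARY_OP >> → 26 >> 1 = 13. Stack: [-14, 13]
BINARY_OP * → -14 * 13 = -182. Stack: [-182]
STORE_FAST k → k=-182. Stack: []
LOAD_CONST → push 3. Stack: [3]
LOAD_FAST k → push -182. Stack: [3, -182]
BINARY_OP // → 3 // -182 = -1. Stack: [-1]
STORE_FAST k → k=-1. Stack: []
LOAD_FAST_LOAD_FAST k,k → push -1,-1. Stack: [-1, -1]
BINARY_OP // → -1 // -1 = 1. Stack: [1]
LOAD_FAST a → push 26. Stack: [1, 26]
BINARY_OP - → 1 - 26 = -25. Stack: [-25]
STORE_FAST r → r=-25. Stack: []
LOAD_FAST_LOAD_FAST r,k → push -25,-1. Stack: [-25, -1]
BINARY_OP & → -25 & -1 = -25. Stack: [-25]
STORE_FAST v → v=-25. Stack: []
LOAD_CONST → push -9. Stack: [-9]
LOAD_FAST_LOAD_FAST a,v → push 26,-25. Stack: [-9, 26, -25]
BINARY_OP - → 26 - -25 = 51. Stack: [-9, 51]
BINARY_OP * → -9 * 51 = -459. Stack: [-459]
STORE_FAST r → r=-459. Stack: []
LOAD_FAST k → push -1. Stack: [-1]
RETURN_VALUE → return -1.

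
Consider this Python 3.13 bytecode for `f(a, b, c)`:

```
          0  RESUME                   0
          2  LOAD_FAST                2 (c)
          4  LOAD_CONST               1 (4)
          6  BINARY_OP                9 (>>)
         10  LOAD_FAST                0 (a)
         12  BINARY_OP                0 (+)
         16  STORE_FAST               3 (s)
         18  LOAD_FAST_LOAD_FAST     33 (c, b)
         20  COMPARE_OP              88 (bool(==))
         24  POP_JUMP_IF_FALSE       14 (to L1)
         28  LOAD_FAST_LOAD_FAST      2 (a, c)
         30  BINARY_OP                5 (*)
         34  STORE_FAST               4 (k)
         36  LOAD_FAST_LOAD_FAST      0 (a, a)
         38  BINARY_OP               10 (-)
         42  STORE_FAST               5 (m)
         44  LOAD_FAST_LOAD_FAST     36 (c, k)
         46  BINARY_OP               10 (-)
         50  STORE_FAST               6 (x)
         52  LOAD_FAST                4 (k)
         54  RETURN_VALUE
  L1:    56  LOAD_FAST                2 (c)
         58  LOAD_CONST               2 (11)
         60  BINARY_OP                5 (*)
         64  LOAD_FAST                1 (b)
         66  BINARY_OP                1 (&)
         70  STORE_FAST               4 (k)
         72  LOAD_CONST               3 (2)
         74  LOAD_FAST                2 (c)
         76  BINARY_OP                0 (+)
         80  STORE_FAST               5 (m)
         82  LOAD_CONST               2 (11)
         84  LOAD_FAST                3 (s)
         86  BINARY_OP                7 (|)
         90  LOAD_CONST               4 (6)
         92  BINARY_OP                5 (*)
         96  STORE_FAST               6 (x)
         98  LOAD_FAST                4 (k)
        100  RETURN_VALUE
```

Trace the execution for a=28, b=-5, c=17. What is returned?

187

LOAD_FAST c → push 17. Stack: [17]
LOAD_CONST → push 4. Stack: [17, 4]
BINARY_OP >> → 17 >> 4 = 1. Stack: [1]
LOAD_FAST a → push 28. Stack: [1, 28]
BINARY_OP + → 1 + 28 = 29. Stack: [29]
STORE_FAST s → s=29. Stack: []
LOAD_FAST_LOAD_FAST c,b → push 17,-5. Stack: [17, -5]
COMPARE_OP bool(==) → 17 vs -5 = False. Stack: [False]
POP_JUMP_IF_FALSE → pop False; jump. Stack: []
LOAD_FAST c → push 17. Stack: [17]
LOAD_CONST → push 11. Stack: [17, 11]
BINARY_OP * → 17 * 11 = 187. Stack: [187]
LOAD_FAST b → push -5. Stack: [187, -5]
BINARY_OP & → 187 & -5 = 187. Stack: [187]
STORE_FAST k → k=187. Stack: []
LOAD_CONST → push 2. Stack: [2]
LOAD_FAST c → push 17. Stack: [2, 17]
BINARY_OP + → 2 + 17 = 19. Stack: [19]
STORE_FAST m → m=19. Stack: []
LOAD_CONST → push 11. Stack: [11]
LOAD_FAST s → push 29. Stack: [11, 29]
BINARY_OP | → 11 | 29 = 31. Stack: [31]
LOAD_CONST → push 6. Stack: [31, 6]
BINARY_OP * → 31 * 6 = 186. Stack: [186]
STORE_FAST x → x=186. Stack: []
LOAD_FAST k → push 187. Stack: [187]
RETURN_VALUE → return 187.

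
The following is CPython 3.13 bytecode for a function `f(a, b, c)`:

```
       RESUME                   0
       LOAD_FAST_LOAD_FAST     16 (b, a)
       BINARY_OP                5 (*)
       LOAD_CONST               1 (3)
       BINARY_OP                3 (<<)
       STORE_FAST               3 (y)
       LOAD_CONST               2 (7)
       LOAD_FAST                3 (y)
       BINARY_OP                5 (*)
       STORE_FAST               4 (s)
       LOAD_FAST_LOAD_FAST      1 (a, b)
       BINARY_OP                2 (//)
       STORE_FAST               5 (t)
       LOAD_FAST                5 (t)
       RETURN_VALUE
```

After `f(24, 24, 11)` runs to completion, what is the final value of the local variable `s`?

LOAD_FAST_LOAD_FAST b,a → push 24,24. Stack: [24, 24]
BINARY_OP * → 24 * 24 = 576. Stack: [576]
LOAD_CONST → push 3. Stack: [576, 3]
BINARY_OP << → 576 << 3 = 4608. Stack: [4608]
STORE_FAST y → y=4608. Stack: []
LOAD_CONST → push 7. Stack: [7]
LOAD_FAST y → push 4608. Stack: [7, 4608]
BINARY_OP * → 7 * 4608 = 32256. Stack: [32256]
STORE_FAST s → s=32256. Stack: []
LOAD_FAST_LOAD_FAST a,b → push 24,24. Stack: [24, 24]
BINARY_OP // → 24 // 24 = 1. Stack: [1]
STORE_FAST t → t=1. Stack: []
LOAD_FAST t → push 1. Stack: [1]
RETURN_VALUE → return 1.

32256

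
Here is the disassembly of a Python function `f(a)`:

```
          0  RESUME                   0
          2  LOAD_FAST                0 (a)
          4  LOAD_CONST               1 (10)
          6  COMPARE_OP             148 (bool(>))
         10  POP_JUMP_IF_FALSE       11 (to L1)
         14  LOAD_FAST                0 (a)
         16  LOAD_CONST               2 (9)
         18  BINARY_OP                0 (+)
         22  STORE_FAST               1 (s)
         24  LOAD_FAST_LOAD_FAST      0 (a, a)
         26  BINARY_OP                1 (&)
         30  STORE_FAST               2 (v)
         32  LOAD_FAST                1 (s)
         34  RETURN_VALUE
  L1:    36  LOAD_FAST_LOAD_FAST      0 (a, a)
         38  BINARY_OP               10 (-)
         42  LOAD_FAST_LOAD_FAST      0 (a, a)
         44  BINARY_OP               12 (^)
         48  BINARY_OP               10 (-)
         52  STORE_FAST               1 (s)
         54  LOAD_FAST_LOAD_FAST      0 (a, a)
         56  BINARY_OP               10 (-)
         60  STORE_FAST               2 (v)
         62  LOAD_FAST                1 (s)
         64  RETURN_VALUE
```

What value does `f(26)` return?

LOAD_FAST a → push 26. Stack: [26]
LOAD_CONST → push 10. Stack: [26, 10]
COMPARE_OP bool(>) → 26 vs 10 = True. Stack: [True]
POP_JUMP_IF_FALSE → pop True; no jump. Stack: []
LOAD_FAST a → push 26. Stack: [26]
LOAD_CONST → push 9. Stack: [26, 9]
BINARY_OP + → 26 + 9 = 35. Stack: [35]
STORE_FAST s → s=35. Stack: []
LOAD_FAST_LOAD_FAST a,a → push 26,26. Stack: [26, 26]
BINARY_OP & → 26 & 26 = 26. Stack: [26]
STORE_FAST v → v=26. Stack: []
LOAD_FAST s → push 35. Stack: [35]
RETURN_VALUE → return 35.

35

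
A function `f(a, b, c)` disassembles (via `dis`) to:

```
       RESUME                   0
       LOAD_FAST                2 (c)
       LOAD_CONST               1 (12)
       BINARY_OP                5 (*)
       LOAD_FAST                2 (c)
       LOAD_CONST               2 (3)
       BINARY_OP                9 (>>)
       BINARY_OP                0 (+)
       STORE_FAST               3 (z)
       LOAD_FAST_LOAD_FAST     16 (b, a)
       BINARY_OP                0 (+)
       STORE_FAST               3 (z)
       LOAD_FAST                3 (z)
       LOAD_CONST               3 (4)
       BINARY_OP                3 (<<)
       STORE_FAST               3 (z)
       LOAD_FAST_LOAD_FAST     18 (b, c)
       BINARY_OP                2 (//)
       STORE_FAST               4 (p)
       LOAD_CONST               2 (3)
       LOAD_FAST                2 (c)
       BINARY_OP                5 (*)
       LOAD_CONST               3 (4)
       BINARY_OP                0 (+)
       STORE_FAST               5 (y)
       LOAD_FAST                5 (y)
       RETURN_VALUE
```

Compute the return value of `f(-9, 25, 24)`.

76

LOAD_FAST c → push 24. Stack: [24]
LOAD_CONST → push 12. Stack: [24, 12]
BINARY_OP * → 24 * 12 = 288. Stack: [288]
LOAD_FAST c → push 24. Stack: [288, 24]
LOAD_CONST → push 3. Stack: [288, 24, 3]
BINARY_OP >> → 24 >> 3 = 3. Stack: [288, 3]
BINARY_OP + → 288 + 3 = 291. Stack: [291]
STORE_FAST z → z=291. Stack: []
LOAD_FAST_LOAD_FAST b,a → push 25,-9. Stack: [25, -9]
BINARY_OP + → 25 + -9 = 16. Stack: [16]
STORE_FAST z → z=16. Stack: []
LOAD_FAST z → push 16. Stack: [16]
LOAD_CONST → push 4. Stack: [16, 4]
BINARY_OP << → 16 << 4 = 256. Stack: [256]
STORE_FAST z → z=256. Stack: []
LOAD_FAST_LOAD_FAST b,c → push 25,24. Stack: [25, 24]
BINARY_OP // → 25 // 24 = 1. Stack: [1]
STORE_FAST p → p=1. Stack: []
LOAD_CONST → push 3. Stack: [3]
LOAD_FAST c → push 24. Stack: [3, 24]
BINARY_OP * → 3 * 24 = 72. Stack: [72]
LOAD_CONST → push 4. Stack: [72, 4]
BINARY_OP + → 72 + 4 = 76. Stack: [76]
STORE_FAST y → y=76. Stack: []
LOAD_FAST y → push 76. Stack: [76]
RETURN_VALUE → return 76.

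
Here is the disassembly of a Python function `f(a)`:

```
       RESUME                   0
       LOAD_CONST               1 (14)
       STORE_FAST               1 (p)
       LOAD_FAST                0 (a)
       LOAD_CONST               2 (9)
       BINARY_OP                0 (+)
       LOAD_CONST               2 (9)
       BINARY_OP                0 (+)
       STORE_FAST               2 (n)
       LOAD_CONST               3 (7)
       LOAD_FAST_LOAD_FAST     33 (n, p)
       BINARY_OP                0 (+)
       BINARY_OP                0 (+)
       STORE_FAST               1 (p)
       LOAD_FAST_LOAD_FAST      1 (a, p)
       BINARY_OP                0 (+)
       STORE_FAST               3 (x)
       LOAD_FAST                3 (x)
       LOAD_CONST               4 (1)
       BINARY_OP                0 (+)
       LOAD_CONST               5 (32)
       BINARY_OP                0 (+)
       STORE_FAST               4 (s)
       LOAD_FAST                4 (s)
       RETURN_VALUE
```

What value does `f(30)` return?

132

LOAD_CONST → push 14. Stack: [14]
STORE_FAST p → p=14. Stack: []
LOAD_FAST a → push 30. Stack: [30]
LOAD_CONST → push 9. Stack: [30, 9]
BINARY_OP + → 30 + 9 = 39. Stack: [39]
LOAD_CONST → push 9. Stack: [39, 9]
BINARY_OP + → 39 + 9 = 48. Stack: [48]
STORE_FAST n → n=48. Stack: []
LOAD_CONST → push 7. Stack: [7]
LOAD_FAST_LOAD_FAST n,p → push 48,14. Stack: [7, 48, 14]
BINARY_OP + → 48 + 14 = 62. Stack: [7, 62]
BINARY_OP + → 7 + 62 = 69. Stack: [69]
STORE_FAST p → p=69. Stack: []
LOAD_FAST_LOAD_FAST a,p → push 30,69. Stack: [30, 69]
BINARY_OP + → 30 + 69 = 99. Stack: [99]
STORE_FAST x → x=99. Stack: []
LOAD_FAST x → push 99. Stack: [99]
LOAD_CONST → push 1. Stack: [99, 1]
BINARY_OP + → 99 + 1 = 100. Stack: [100]
LOAD_CONST → push 32. Stack: [100, 32]
BINARY_OP + → 100 + 32 = 132. Stack: [132]
STORE_FAST s → s=132. Stack: []
LOAD_FAST s → push 132. Stack: [132]
RETURN_VALUE → return 132.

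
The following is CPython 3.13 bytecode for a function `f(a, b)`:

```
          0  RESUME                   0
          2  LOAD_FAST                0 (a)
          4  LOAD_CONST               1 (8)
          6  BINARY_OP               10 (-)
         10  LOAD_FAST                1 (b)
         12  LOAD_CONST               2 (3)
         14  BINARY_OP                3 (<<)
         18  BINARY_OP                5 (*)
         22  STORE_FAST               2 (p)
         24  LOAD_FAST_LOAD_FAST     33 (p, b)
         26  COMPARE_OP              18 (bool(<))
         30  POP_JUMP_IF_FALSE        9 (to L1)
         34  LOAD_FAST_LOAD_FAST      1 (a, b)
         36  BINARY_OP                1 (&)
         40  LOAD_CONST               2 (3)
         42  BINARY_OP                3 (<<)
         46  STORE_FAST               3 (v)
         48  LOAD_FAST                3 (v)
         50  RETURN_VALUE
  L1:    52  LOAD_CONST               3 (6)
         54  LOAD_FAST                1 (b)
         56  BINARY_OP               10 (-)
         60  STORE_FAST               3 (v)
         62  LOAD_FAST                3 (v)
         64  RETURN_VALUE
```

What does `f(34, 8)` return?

-2

LOAD_FAST a → push 34. Stack: [34]
LOAD_CONST → push 8. Stack: [34, 8]
BINARY_OP - → 34 - 8 = 26. Stack: [26]
LOAD_FAST b → push 8. Stack: [26, 8]
LOAD_CONST → push 3. Stack: [26, 8, 3]
BINARY_OP << → 8 << 3 = 64. Stack: [26, 64]
BINARY_OP * → 26 * 64 = 1664. Stack: [1664]
STORE_FAST p → p=1664. Stack: []
LOAD_FAST_LOAD_FAST p,b → push 1664,8. Stack: [1664, 8]
COMPARE_OP bool(<) → 1664 vs 8 = False. Stack: [False]
POP_JUMP_IF_FALSE → pop False; jump. Stack: []
LOAD_CONST → push 6. Stack: [6]
LOAD_FAST b → push 8. Stack: [6, 8]
BINARY_OP - → 6 - 8 = -2. Stack: [-2]
STORE_FAST v → v=-2. Stack: []
LOAD_FAST v → push -2. Stack: [-2]
RETURN_VALUE → return -2.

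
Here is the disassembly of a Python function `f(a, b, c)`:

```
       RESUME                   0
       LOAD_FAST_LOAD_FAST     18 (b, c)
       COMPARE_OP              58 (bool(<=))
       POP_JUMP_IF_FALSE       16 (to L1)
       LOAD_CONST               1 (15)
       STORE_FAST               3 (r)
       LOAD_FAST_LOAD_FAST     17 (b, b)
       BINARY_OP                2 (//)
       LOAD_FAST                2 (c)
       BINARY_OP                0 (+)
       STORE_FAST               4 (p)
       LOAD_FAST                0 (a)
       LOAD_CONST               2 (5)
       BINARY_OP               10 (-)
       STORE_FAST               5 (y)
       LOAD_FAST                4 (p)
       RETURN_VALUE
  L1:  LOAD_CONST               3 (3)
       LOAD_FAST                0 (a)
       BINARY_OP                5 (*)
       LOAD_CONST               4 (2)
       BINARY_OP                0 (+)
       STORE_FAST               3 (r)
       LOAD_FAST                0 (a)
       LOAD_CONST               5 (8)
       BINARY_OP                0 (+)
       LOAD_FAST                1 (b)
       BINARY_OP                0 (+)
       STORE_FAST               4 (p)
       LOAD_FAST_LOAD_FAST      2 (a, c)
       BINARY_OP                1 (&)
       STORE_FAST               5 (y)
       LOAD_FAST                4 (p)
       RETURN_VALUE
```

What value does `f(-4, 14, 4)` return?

18

LOAD_FAST_LOAD_FAST b,c → push 14,4. Stack: [14, 4]
COMPARE_OP bool(<=) → 14 vs 4 = False. Stack: [False]
POP_JUMP_IF_FALSE → pop False; jump. Stack: []
LOAD_CONST → push 3. Stack: [3]
LOAD_FAST a → push -4. Stack: [3, -4]
BINARY_OP * → 3 * -4 = -12. Stack: [-12]
LOAD_CONST → push 2. Stack: [-12, 2]
BINARY_OP + → -12 + 2 = -10. Stack: [-10]
STORE_FAST r → r=-10. Stack: []
LOAD_FAST a → push -4. Stack: [-4]
LOAD_CONST → push 8. Stack: [-4, 8]
BINARY_OP + → -4 + 8 = 4. Stack: [4]
LOAD_FAST b → push 14. Stack: [4, 14]
BINARY_OP + → 4 + 14 = 18. Stack: [18]
STORE_FAST p → p=18. Stack: []
LOAD_FAST_LOAD_FAST a,c → push -4,4. Stack: [-4, 4]
BINARY_OP & → -4 & 4 = 4. Stack: [4]
STORE_FAST y → y=4. Stack: []
LOAD_FAST p → push 18. Stack: [18]
RETURN_VALUE → return 18.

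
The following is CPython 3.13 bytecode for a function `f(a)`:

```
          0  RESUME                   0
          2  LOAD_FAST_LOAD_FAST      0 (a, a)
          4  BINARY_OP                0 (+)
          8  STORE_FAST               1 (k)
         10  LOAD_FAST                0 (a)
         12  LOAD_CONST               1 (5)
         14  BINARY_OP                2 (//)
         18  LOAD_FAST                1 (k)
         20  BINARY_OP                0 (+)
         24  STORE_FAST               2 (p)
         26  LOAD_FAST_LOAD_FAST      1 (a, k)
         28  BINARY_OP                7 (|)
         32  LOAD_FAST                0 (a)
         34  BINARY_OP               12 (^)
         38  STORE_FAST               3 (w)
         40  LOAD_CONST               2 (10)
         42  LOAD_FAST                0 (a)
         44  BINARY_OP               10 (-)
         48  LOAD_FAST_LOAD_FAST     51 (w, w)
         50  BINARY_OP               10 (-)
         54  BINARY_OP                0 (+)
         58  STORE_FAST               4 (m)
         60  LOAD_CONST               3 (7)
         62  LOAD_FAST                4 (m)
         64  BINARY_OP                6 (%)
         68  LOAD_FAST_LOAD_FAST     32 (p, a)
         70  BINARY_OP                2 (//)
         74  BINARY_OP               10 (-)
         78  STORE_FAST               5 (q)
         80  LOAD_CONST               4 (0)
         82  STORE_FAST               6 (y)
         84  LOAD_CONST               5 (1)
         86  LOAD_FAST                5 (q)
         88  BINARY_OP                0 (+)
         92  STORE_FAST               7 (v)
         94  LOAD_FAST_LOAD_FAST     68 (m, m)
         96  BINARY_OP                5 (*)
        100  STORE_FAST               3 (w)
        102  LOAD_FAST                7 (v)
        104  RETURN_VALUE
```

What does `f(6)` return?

2

LOAD_FAST_LOAD_FAST a,a → push 6,6. Stack: [6, 6]
BINARY_OP + → 6 + 6 = 12. Stack: [12]
STORE_FAST k → k=12. Stack: []
LOAD_FAST a → push 6. Stack: [6]
LOAD_CONST → push 5. Stack: [6, 5]
BINARY_OP // → 6 // 5 = 1. Stack: [1]
LOAD_FAST k → push 12. Stack: [1, 12]
BINARY_OP + → 1 + 12 = 13. Stack: [13]
STORE_FAST p → p=13. Stack: []
LOAD_FAST_LOAD_FAST a,k → push 6,12. Stack: [6, 12]
BINARY_OP | → 6 | 12 = 14. Stack: [14]
LOAD_FAST a → push 6. Stack: [14, 6]
BINARY_OP ^ → 14 ^ 6 = 8. Stack: [8]
STORE_FAST w → w=8. Stack: []
LOAD_CONST → push 10. Stack: [10]
LOAD_FAST a → push 6. Stack: [10, 6]
BINARY_OP - → 10 - 6 = 4. Stack: [4]
LOAD_FAST_LOAD_FAST w,w → push 8,8. Stack: [4, 8, 8]
BINARY_OP - → 8 - 8 = 0. Stack: [4, 0]
BINARY_OP + → 4 + 0 = 4. Stack: [4]
STORE_FAST m → m=4. Stack: []
LOAD_CONST → push 7. Stack: [7]
LOAD_FAST m → push 4. Stack: [7, 4]
BINARY_OP % → 7 % 4 = 3. Stack: [3]
LOAD_FAST_LOAD_FAST p,a → push 13,6. Stack: [3, 13, 6]
BINARY_OP // → 13 // 6 = 2. Stack: [3, 2]
BINARY_OP - → 3 - 2 = 1. Stack: [1]
STORE_FAST q → q=1. Stack: []
LOAD_CONST → push 0. Stack: [0]
STORE_FAST y → y=0. Stack: []
LOAD_CONST → push 1. Stack: [1]
LOAD_FAST q → push 1. Stack: [1, 1]
BINARY_OP + → 1 + 1 = 2. Stack: [2]
STORE_FAST v → v=2. Stack: []
LOAD_FAST_LOAD_FAST m,m → push 4,4. Stack: [4, 4]
BINARY_OP * → 4 * 4 = 16. Stack: [16]
STORE_FAST w → w=16. Stack: []
LOAD_FAST v → push 2. Stack: [2]
RETURN_VALUE → return 2.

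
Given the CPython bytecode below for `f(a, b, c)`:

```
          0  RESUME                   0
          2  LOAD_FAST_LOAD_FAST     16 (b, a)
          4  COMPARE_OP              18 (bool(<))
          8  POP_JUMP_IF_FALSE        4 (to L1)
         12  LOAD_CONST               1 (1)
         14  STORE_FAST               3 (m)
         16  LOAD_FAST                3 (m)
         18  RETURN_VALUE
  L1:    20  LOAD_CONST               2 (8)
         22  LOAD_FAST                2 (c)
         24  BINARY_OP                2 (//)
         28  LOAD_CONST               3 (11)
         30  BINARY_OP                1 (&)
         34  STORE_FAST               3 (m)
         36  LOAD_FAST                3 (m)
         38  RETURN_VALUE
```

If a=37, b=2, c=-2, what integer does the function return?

1

LOAD_FAST_LOAD_FAST b,a → push 2,37. Stack: [2, 37]
COMPARE_OP bool(<) → 2 vs 37 = True. Stack: [True]
POP_JUMP_IF_FALSE → pop True; no jump. Stack: []
LOAD_CONST → push 1. Stack: [1]
STORE_FAST m → m=1. Stack: []
LOAD_FAST m → push 1. Stack: [1]
RETURN_VALUE → return 1.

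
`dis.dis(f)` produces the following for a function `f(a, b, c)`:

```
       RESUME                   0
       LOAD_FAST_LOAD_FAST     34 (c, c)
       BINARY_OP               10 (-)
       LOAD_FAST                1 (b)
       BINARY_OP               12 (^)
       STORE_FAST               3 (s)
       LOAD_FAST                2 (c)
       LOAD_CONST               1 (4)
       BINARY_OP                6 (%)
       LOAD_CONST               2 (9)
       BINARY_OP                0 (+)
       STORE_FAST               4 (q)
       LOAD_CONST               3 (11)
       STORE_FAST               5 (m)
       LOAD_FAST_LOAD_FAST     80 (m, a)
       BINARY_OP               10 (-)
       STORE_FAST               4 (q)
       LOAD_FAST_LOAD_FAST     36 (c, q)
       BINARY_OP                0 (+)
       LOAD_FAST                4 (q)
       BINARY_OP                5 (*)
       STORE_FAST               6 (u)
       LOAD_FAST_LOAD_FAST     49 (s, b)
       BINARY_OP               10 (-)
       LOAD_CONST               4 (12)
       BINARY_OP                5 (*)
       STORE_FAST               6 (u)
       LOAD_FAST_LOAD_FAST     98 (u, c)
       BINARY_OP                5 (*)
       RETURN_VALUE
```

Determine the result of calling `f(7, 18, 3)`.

0

LOAD_FAST_LOAD_FAST c,c → push 3,3. Stack: [3, 3]
BINARY_OP - → 3 - 3 = 0. Stack: [0]
LOAD_FAST b → push 18. Stack: [0, 18]
BINARY_OP ^ → 0 ^ 18 = 18. Stack: [18]
STORE_FAST s → s=18. Stack: []
LOAD_FAST c → push 3. Stack: [3]
LOAD_CONST → push 4. Stack: [3, 4]
BINARY_OP % → 3 % 4 = 3. Stack: [3]
LOAD_CONST → push 9. Stack: [3, 9]
BINARY_OP + → 3 + 9 = 12. Stack: [12]
STORE_FAST q → q=12. Stack: []
LOAD_CONST → push 11. Stack: [11]
STORE_FAST m → m=11. Stack: []
LOAD_FAST_LOAD_FAST m,a → push 11,7. Stack: [11, 7]
BINARY_OP - → 11 - 7 = 4. Stack: [4]
STORE_FAST q → q=4. Stack: []
LOAD_FAST_LOAD_FAST c,q → push 3,4. Stack: [3, 4]
BINARY_OP + → 3 + 4 = 7. Stack: [7]
LOAD_FAST q → push 4. Stack: [7, 4]
BINARY_OP * → 7 * 4 = 28. Stack: [28]
STORE_FAST u → u=28. Stack: []
LOAD_FAST_LOAD_FAST s,b → push 18,18. Stack: [18, 18]
BINARY_OP - → 18 - 18 = 0. Stack: [0]
LOAD_CONST → push 12. Stack: [0, 12]
BINARY_OP * → 0 * 12 = 0. Stack: [0]
STORE_FAST u → u=0. Stack: []
LOAD_FAST_LOAD_FAST u,c → push 0,3. Stack: [0, 3]
BINARY_OP * → 0 * 3 = 0. Stack: [0]
RETURN_VALUE → return 0.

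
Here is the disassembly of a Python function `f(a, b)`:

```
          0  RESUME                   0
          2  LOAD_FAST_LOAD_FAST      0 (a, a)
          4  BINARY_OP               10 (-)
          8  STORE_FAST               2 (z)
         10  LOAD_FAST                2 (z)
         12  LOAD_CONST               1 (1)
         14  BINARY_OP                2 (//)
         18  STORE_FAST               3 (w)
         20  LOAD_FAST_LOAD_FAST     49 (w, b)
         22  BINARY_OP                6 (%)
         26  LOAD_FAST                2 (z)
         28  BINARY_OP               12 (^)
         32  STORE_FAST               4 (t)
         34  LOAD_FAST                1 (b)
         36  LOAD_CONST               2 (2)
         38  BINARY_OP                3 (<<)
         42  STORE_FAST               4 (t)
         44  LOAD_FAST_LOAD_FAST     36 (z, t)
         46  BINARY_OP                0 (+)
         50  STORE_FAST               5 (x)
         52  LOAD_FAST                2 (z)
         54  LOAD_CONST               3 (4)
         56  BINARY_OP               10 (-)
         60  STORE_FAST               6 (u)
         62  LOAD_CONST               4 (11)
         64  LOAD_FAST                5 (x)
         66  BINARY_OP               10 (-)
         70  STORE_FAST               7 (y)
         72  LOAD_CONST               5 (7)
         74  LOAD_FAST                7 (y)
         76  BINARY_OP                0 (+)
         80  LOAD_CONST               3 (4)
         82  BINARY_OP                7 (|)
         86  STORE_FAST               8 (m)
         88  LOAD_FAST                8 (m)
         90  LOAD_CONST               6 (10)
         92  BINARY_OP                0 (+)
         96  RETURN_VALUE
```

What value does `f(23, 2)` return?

LOAD_FAST_LOAD_FAST a,a → push 23,23. Stack: [23, 23]
BINARY_OP - → 23 - 23 = 0. Stack: [0]
STORE_FAST z → z=0. Stack: []
LOAD_FAST z → push 0. Stack: [0]
LOAD_CONST → push 1. Stack: [0, 1]
BINARY_OP // → 0 // 1 = 0. Stack: [0]
STORE_FAST w → w=0. Stack: []
LOAD_FAST_LOAD_FAST w,b → push 0,2. Stack: [0, 2]
BINARY_OP % → 0 % 2 = 0. Stack: [0]
LOAD_FAST z → push 0. Stack: [0, 0]
BINARY_OP ^ → 0 ^ 0 = 0. Stack: [0]
STORE_FAST t → t=0. Stack: []
LOAD_FAST b → push 2. Stack: [2]
LOAD_CONST → push 2. Stack: [2, 2]
BINARY_OP << → 2 << 2 = 8. Stack: [8]
STORE_FAST t → t=8. Stack: []
LOAD_FAST_LOAD_FAST z,t → push 0,8. Stack: [0, 8]
BINARY_OP + → 0 + 8 = 8. Stack: [8]
STORE_FAST x → x=8. Stack: []
LOAD_FAST z → push 0. Stack: [0]
LOAD_CONST → push 4. Stack: [0, 4]
BINARY_OP - → 0 - 4 = -4. Stack: [-4]
STORE_FAST u → u=-4. Stack: []
LOAD_CONST → push 11. Stack: [11]
LOAD_FAST x → push 8. Stack: [11, 8]
BINARY_OP - → 11 - 8 = 3. Stack: [3]
STORE_FAST y → y=3. Stack: []
LOAD_CONST → push 7. Stack: [7]
LOAD_FAST y → push 3. Stack: [7, 3]
BINARY_OP + → 7 + 3 = 10. Stack: [10]
LOAD_CONST → push 4. Stack: [10, 4]
BINARY_OP | → 10 | 4 = 14. Stack: [14]
STORE_FAST m → m=14. Stack: []
LOAD_FAST m → push 14. Stack: [14]
LOAD_CONST → push 10. Stack: [14, 10]
BINARY_OP + → 14 + 10 = 24. Stack: [24]
RETURN_VALUE → return 24.

24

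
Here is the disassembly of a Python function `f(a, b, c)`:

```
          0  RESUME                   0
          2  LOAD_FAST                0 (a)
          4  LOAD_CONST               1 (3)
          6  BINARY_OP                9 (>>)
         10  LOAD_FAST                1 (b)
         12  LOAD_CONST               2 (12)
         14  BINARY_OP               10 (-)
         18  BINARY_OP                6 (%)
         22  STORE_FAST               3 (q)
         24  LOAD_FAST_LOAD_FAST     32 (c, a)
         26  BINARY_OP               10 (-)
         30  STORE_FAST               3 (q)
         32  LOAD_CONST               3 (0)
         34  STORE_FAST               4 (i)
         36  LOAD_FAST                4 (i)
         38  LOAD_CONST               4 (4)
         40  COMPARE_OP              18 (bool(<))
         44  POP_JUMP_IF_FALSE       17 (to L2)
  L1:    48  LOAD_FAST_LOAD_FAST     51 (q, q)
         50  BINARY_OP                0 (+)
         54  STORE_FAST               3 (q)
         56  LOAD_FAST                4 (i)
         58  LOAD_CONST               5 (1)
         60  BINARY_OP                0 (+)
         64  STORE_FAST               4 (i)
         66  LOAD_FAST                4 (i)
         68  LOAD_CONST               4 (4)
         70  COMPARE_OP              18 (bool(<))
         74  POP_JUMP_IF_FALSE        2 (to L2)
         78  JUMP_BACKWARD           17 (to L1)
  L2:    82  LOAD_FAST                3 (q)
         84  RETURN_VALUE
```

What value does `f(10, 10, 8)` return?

LOAD_FAST a → push 10. Stack: [10]
LOAD_CONST → push 3. Stack: [10, 3]
BINARY_OP >> → 10 >> 3 = 1. Stack: [1]
LOAD_FAST b → push 10. Stack: [1, 10]
LOAD_CONST → push 12. Stack: [1, 10, 12]
BINARY_OP - → 10 - 12 = -2. Stack: [1, -2]
BINARY_OP % → 1 % -2 = -1. Stack: [-1]
STORE_FAST q → q=-1. Stack: []
LOAD_FAST_LOAD_FAST c,a → push 8,10. Stack: [8, 10]
BINARY_OP - → 8 - 10 = -2. Stack: [-2]
STORE_FAST q → q=-2. Stack: []
LOAD_CONST → push 0. Stack: [0]
STORE_FAST i → i=0. Stack: []
LOAD_FAST i → push 0. Stack: [0]
LOAD_CONST → push 4. Stack: [0, 4]
COMPARE_OP bool(<) → 0 vs 4 = True. Stack: [True]
POP_JUMP_IF_FALSE → pop True; no jump. Stack: []
LOAD_FAST_LOAD_FAST q,q → push -2,-2. Stack: [-2, -2]
BINARY_OP + → -2 + -2 = -4. Stack: [-4]
STORE_FAST q → q=-4. Stack: []
LOAD_FAST i → push 0. Stack: [0]
LOAD_CONST → push 1. Stack: [0, 1]
BINARY_OP + → 0 + 1 = 1. Stack: [1]
STORE_FAST i → i=1. Stack: []
LOAD_FAST i → push 1. Stack: [1]
LOAD_CONST → push 4. Stack: [1, 4]
COMPARE_OP bool(<) → 1 vs 4 = True. Stack: [True]
POP_JUMP_IF_FALSE → pop True; no jump. Stack: []
LOAD_FAST_LOAD_FAST q,q → push -4,-4. Stack: [-4, -4]
BINARY_OP + → -4 + -4 = -8. Stack: [-8]
STORE_FAST q → q=-8. Stack: []
LOAD_FAST i → push 1. Stack: [1]
LOAD_CONST → push 1. Stack: [1, 1]
BINARY_OP + → 1 + 1 = 2. Stack: [2]
STORE_FAST i → i=2. Stack: []
LOAD_FAST i → push 2. Stack: [2]
LOAD_CONST → push 4. Stack: [2, 4]
COMPARE_OP bool(<) → 2 vs 4 = True. Stack: [True]
POP_JUMP_IF_FALSE → pop True; no jump. Stack: []
LOAD_FAST_LOAD_FAST q,q → push -8,-8. Stack: [-8, -8]
BINARY_OP + → -8 + -8 = -16. Stack: [-16]
STORE_FAST q → q=-16. Stack: []
LOAD_FAST i → push 2. Stack: [2]
LOAD_CONST → push 1. Stack: [2, 1]
BINARY_OP + → 2 + 1 = 3. Stack: [3]
STORE_FAST i → i=3. Stack: []
LOAD_FAST i → push 3. Stack: [3]
LOAD_CONST → push 4. Stack: [3, 4]
COMPARE_OP bool(<) → 3 vs 4 = True. Stack: [True]
POP_JUMP_IF_FALSE → pop True; no jump. Stack: []
LOAD_FAST_LOAD_FAST q,q → push -16,-16. Stack: [-16, -16]
BINARY_OP + → -16 + -16 = -32. Stack: [-32]
STORE_FAST q → q=-32. Stack: []
LOAD_FAST i → push 3. Stack: [3]
LOAD_CONST → push 1. Stack: [3, 1]
BINARY_OP + → 3 + 1 = 4. Stack: [4]
STORE_FAST i → i=4. Stack: []
LOAD_FAST i → push 4. Stack: [4]
LOAD_CONST → push 4. Stack: [4, 4]
COMPARE_OP bool(<) → 4 vs 4 = False. Stack: [False]
POP_JUMP_IF_FALSE → pop False; jump. Stack: []
LOAD_FAST q → push -32. Stack: [-32]
RETURN_VALUE → return -32.

-32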